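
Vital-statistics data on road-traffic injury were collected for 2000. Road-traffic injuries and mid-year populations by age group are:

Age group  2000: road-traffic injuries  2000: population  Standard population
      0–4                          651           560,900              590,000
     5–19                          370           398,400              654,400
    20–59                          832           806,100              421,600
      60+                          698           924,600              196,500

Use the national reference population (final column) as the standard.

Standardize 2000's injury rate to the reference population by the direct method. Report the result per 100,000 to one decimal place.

100.7

Age-specific rates per 100,000 for 2000: 116.06, 92.87, 103.21, 75.49.
Standard total = 1,862,500; weights = 0.3168, 0.3514, 0.2264, 0.1055.
Standardized rate: 0.3168×116.06 + 0.3514×92.87 + 0.2264×103.21 + 0.1055×75.49 = 100.7256 per 100,000.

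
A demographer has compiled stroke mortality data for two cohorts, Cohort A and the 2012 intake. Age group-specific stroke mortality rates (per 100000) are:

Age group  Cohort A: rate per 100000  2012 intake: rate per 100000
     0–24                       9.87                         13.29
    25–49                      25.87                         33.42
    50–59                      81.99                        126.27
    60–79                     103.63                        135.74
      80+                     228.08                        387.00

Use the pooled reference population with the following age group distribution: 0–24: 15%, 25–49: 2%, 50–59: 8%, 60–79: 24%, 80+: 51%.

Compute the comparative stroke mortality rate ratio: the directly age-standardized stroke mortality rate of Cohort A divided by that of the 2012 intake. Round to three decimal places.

Standard weights: 0.15, 0.02, 0.08, 0.24, 0.51.
Cohort A: 0.1500×9.87 + 0.0200×25.87 + 0.0800×81.99 + 0.2400×103.63 + 0.5100×228.08 = 149.7491 per 100000.
The 2012 intake: 0.1500×13.29 + 0.0200×33.42 + 0.0800×126.27 + 0.2400×135.74 + 0.5100×387.00 = 242.7111 per 100000.
Ratio = 149.7491 ÷ 242.7111 = 0.61698.

0.617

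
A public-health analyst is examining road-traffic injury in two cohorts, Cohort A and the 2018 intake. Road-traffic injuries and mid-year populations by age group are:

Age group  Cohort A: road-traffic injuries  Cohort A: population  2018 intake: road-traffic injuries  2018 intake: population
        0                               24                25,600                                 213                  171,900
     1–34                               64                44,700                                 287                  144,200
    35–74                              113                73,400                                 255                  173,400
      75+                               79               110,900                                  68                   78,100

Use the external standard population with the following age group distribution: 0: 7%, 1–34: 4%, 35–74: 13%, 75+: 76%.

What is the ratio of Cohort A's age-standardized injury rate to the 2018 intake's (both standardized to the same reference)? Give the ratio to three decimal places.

Age-specific rates per 100,000 for Cohort A: 93.75, 143.18, 153.95, 71.24.
For the 2018 intake: 123.91, 199.03, 147.06, 87.07.
Standard weights: 0.07, 0.04, 0.13, 0.76.
Cohort A: 0.0700×93.75 + 0.0400×143.18 + 0.1300×153.95 + 0.7600×71.24 = 86.4421 per 100,000.
The 2018 intake: 0.0700×123.91 + 0.0400×199.03 + 0.1300×147.06 + 0.7600×87.07 = 101.9240 per 100,000.
Ratio = 86.4421 ÷ 101.9240 = 0.84810.

0.848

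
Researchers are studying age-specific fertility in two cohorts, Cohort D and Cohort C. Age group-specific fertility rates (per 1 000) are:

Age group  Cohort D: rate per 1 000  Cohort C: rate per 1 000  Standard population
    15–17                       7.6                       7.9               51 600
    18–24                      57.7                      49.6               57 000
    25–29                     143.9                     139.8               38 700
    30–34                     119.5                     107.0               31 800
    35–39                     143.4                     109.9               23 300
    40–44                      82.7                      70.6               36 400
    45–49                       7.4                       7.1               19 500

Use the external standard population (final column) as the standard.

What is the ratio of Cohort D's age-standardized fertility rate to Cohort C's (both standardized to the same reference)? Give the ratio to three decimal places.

Standard total = 258 300; weights = 0.1998, 0.2207, 0.1498, 0.1231, 0.0902, 0.1409, 0.0755.
Cohort D: 0.1998×7.6 + 0.2207×57.7 + 0.1498×143.9 + 0.1231×119.5 + 0.0902×143.4 + 0.1409×82.7 + 0.0755×7.4 = 75.6713 per 1 000.
Cohort C: 0.1998×7.9 + 0.2207×49.6 + 0.1498×139.8 + 0.1231×107.0 + 0.0902×109.9 + 0.1409×70.6 + 0.0755×7.1 = 67.0409 per 1 000.
Ratio = 75.6713 ÷ 67.0409 = 1.12873.

1.129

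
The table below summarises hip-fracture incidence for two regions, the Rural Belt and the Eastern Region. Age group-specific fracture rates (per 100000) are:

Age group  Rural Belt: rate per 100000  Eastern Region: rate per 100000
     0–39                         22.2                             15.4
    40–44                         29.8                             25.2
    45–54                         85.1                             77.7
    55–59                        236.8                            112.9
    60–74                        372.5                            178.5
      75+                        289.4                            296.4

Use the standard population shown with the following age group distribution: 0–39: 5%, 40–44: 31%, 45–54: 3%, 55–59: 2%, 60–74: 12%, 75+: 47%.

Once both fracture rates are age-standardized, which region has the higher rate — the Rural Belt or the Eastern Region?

Rural Belt

Standard weights: 0.05, 0.31, 0.03, 0.02, 0.12, 0.47.
The Rural Belt: 0.0500×22.2 + 0.3100×29.8 + 0.0300×85.1 + 0.0200×236.8 + 0.1200×372.5 + 0.4700×289.4 = 198.3550 per 100000.
The Eastern Region: 0.0500×15.4 + 0.3100×25.2 + 0.0300×77.7 + 0.0200×112.9 + 0.1200×178.5 + 0.4700×296.4 = 173.8990 per 100000.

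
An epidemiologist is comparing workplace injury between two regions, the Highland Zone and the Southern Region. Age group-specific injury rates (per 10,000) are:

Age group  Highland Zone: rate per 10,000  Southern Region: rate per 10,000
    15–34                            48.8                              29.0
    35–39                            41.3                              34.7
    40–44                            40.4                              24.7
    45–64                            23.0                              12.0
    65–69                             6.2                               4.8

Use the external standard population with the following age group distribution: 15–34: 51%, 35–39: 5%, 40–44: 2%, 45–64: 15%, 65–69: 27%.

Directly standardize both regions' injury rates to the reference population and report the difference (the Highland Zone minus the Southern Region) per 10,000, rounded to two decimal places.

12.77

Standard weights: 0.51, 0.05, 0.02, 0.15, 0.27.
The Highland Zone: 0.5100×48.8 + 0.0500×41.3 + 0.0200×40.4 + 0.1500×23.0 + 0.2700×6.2 = 32.8850 per 10,000.
The Southern Region: 0.5100×29.0 + 0.0500×34.7 + 0.0200×24.7 + 0.1500×12.0 + 0.2700×4.8 = 20.1150 per 10,000.
Difference = 32.8850 − 20.1150 = 12.7700.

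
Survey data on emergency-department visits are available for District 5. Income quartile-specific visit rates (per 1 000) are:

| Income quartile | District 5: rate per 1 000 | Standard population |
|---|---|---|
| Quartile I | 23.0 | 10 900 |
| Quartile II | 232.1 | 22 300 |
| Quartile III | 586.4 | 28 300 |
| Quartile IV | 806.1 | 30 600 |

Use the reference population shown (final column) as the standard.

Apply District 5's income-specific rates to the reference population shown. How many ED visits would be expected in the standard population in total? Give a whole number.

46688

Expected ED visits = Σ (standard pop × income-specific rate ÷ 1 000)
= 10 900×23.0/1 000 + 22 300×232.1/1 000 + 28 300×586.4/1 000 + 30 600×806.1/1 000
= 250.70 + 5175.83 + 16595.12 + 24666.66 = 46688.31.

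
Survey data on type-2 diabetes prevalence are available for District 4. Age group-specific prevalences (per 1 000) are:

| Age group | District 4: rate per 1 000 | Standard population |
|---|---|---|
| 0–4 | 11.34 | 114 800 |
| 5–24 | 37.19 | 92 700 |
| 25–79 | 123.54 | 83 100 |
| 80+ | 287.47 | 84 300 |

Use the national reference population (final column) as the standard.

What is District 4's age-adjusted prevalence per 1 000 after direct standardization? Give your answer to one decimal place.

104.7

Standard total = 374 900; weights = 0.3062, 0.2473, 0.2217, 0.2249.
Standardized rate: 0.3062×11.34 + 0.2473×37.19 + 0.2217×123.54 + 0.2249×287.47 = 104.6926 per 1 000.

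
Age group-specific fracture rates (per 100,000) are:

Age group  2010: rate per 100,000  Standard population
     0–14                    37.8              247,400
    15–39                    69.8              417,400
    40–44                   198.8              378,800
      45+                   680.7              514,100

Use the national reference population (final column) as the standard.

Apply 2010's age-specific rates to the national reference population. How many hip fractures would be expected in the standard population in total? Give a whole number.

Expected hip fractures = Σ (standard pop × age-specific rate ÷ 100,000)
= 247,400×37.8/100,000 + 417,400×69.8/100,000 + 378,800×198.8/100,000 + 514,100×680.7/100,000
= 93.52 + 291.35 + 753.05 + 3499.48 = 4637.40.

4637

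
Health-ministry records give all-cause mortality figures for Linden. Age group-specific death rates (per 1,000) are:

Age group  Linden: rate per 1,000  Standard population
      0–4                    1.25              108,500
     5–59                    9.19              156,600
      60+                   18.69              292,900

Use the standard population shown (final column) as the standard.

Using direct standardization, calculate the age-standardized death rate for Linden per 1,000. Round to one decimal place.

Standard total = 558,000; weights = 0.1944, 0.2806, 0.5249.
Standardized rate: 0.1944×1.25 + 0.2806×9.19 + 0.5249×18.69 = 12.6328 per 1,000.

12.6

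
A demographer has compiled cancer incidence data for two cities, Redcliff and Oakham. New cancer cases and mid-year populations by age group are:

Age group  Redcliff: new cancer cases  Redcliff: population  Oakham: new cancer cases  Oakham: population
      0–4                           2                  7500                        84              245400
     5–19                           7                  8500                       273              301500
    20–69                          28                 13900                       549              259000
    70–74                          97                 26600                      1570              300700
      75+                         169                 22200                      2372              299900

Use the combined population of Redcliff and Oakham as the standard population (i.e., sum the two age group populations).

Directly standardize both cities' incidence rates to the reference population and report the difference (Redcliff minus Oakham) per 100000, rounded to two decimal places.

-46.07

Age-specific rates per 100000 for Redcliff: 26.67, 82.35, 201.44, 364.66, 761.26.
For Oakham: 34.23, 90.55, 211.97, 522.12, 790.93.
Combined standard total = 1485200; weights = 0.1703, 0.2087, 0.1837, 0.2204, 0.2169.
Redcliff: 0.1703×26.67 + 0.2087×82.35 + 0.1837×201.44 + 0.2204×364.66 + 0.2169×761.26 = 304.2029 per 100000.
Oakham: 0.1703×34.23 + 0.2087×90.55 + 0.1837×211.97 + 0.2204×522.12 + 0.2169×790.93 = 350.2691 per 100000.
Difference = 304.2029 − 350.2691 = -46.0662.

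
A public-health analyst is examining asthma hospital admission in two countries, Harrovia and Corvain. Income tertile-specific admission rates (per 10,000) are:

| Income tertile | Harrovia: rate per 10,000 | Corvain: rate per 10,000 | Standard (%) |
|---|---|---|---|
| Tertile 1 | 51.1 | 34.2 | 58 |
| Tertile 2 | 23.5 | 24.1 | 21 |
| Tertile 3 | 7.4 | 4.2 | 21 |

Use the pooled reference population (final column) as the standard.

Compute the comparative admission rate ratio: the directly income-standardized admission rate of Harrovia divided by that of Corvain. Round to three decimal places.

Standard weights: 0.58, 0.21, 0.21.
Harrovia: 0.5800×51.1 + 0.2100×23.5 + 0.2100×7.4 = 36.1270 per 10,000.
Corvain: 0.5800×34.2 + 0.2100×24.1 + 0.2100×4.2 = 25.7790 per 10,000.
Ratio = 36.1270 ÷ 25.7790 = 1.40141.

1.401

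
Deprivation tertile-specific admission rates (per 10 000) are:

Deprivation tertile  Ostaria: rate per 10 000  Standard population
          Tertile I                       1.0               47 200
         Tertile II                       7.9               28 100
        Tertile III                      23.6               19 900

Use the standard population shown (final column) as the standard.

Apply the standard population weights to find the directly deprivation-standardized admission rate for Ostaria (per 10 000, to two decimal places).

7.76

Standard total = 95 200; weights = 0.4958, 0.2952, 0.2090.
Standardized rate: 0.4958×1.0 + 0.2952×7.9 + 0.2090×23.6 = 7.7608 per 10 000.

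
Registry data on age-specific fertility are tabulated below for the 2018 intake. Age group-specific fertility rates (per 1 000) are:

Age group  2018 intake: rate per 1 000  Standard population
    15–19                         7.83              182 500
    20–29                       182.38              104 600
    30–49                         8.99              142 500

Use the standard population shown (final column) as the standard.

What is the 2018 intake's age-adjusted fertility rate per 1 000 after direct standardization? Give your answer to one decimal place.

50.7

Standard total = 429 600; weights = 0.4248, 0.2435, 0.3317.
Standardized rate: 0.4248×7.83 + 0.2435×182.38 + 0.3317×8.99 = 50.7146 per 1 000.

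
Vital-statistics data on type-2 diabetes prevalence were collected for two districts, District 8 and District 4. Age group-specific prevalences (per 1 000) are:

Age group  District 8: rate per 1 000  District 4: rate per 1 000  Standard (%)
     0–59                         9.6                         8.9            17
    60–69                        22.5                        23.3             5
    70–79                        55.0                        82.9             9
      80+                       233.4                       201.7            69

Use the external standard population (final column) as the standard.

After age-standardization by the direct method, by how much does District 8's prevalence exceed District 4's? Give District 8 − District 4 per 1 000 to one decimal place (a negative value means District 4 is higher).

19.4

Standard weights: 0.17, 0.05, 0.09, 0.69.
District 8: 0.1700×9.6 + 0.0500×22.5 + 0.0900×55.0 + 0.6900×233.4 = 168.7530 per 1 000.
District 4: 0.1700×8.9 + 0.0500×23.3 + 0.0900×82.9 + 0.6900×201.7 = 149.3120 per 1 000.
Difference = 168.7530 − 149.3120 = 19.4410.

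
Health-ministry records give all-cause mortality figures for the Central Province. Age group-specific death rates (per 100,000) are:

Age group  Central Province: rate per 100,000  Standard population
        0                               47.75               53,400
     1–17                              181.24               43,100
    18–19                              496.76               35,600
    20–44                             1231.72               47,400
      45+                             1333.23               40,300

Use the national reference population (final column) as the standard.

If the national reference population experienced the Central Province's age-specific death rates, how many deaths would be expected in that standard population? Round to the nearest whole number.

1402

Expected deaths = Σ (standard pop × age-specific rate ÷ 100,000)
= 53,400×47.75/100,000 + 43,100×181.24/100,000 + 35,600×496.76/100,000 + 47,400×1231.72/100,000 + 40,300×1333.23/100,000
= 25.50 + 78.11 + 176.85 + 583.84 + 537.29 = 1401.59.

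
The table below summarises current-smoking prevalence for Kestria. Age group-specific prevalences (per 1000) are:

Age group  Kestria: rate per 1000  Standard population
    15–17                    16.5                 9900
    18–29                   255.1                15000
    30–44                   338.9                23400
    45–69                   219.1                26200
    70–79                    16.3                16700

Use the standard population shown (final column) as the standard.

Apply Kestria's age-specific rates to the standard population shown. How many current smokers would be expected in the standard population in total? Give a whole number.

17933

Expected current smokers = Σ (standard pop × age-specific rate ÷ 1000)
= 9900×16.5/1000 + 15000×255.1/1000 + 23400×338.9/1000 + 26200×219.1/1000 + 16700×16.3/1000
= 163.35 + 3826.50 + 7930.26 + 5740.42 + 272.21 = 17932.74.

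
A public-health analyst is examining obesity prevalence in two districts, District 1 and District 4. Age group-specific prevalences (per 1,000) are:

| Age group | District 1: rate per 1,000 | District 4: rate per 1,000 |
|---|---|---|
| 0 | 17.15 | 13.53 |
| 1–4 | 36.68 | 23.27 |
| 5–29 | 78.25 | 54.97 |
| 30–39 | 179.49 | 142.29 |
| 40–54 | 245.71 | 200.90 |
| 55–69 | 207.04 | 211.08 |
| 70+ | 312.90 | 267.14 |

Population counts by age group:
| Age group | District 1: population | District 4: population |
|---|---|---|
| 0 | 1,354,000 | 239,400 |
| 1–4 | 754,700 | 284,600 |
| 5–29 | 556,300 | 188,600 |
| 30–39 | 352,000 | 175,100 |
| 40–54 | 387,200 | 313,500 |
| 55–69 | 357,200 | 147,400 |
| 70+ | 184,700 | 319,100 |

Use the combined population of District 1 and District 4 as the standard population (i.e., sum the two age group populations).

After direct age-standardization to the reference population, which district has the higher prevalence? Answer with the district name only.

Combined standard total = 5,613,800; weights = 0.2838, 0.1851, 0.1327, 0.0939, 0.1248, 0.0899, 0.0897.
District 1: 0.2838×17.15 + 0.1851×36.68 + 0.1327×78.25 + 0.0939×179.49 + 0.1248×245.71 + 0.0899×207.04 + 0.0897×312.90 = 116.2539 per 1,000.
District 4: 0.2838×13.53 + 0.1851×23.27 + 0.1327×54.97 + 0.0939×142.29 + 0.1248×200.90 + 0.0899×211.08 + 0.0897×267.14 = 96.8254 per 1,000.
The crude rates (97.44 vs 134.61) would put District 4 higher, but that reflects its age composition; once standardized to a common age structure, District 1 has the higher underlying rate.

District 1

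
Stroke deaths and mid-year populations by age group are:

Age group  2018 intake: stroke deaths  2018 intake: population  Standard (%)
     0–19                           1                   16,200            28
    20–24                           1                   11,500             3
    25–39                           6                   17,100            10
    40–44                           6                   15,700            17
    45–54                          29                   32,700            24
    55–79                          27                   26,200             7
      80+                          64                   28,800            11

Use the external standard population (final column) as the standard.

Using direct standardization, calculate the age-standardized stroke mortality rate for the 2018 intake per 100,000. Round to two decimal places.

Age-specific rates per 100,000 for the 2018 intake: 6.17, 8.70, 35.09, 38.22, 88.69, 103.05, 222.22.
Standard weights: 0.28, 0.03, 0.10, 0.17, 0.24, 0.07, 0.11.
Standardized rate: 0.2800×6.17 + 0.0300×8.70 + 0.1000×35.09 + 0.1700×38.22 + 0.2400×88.69 + 0.0700×103.05 + 0.1100×222.22 = 64.9374 per 100,000.

64.94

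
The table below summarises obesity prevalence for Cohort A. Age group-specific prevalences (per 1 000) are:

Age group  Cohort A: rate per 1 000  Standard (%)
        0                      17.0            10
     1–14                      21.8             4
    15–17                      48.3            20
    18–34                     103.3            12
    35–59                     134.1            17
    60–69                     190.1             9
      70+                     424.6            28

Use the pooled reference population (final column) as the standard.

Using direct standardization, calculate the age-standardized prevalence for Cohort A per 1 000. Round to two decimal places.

183.42

Standard weights: 0.10, 0.04, 0.20, 0.12, 0.17, 0.09, 0.28.
Standardized rate: 0.1000×17.0 + 0.0400×21.8 + 0.2000×48.3 + 0.1200×103.3 + 0.1700×134.1 + 0.0900×190.1 + 0.2800×424.6 = 183.4220 per 1 000.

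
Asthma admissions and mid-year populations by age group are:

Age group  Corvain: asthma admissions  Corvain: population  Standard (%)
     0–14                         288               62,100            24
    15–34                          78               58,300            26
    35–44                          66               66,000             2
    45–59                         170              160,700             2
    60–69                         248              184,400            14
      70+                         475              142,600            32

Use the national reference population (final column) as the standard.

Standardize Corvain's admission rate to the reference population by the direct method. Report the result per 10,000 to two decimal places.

27.56

Age-specific rates per 10,000 for Corvain: 46.38, 13.38, 10.00, 10.58, 13.45, 33.31.
Standard weights: 0.24, 0.26, 0.02, 0.02, 0.14, 0.32.
Standardized rate: 0.2400×46.38 + 0.2600×13.38 + 0.0200×10.00 + 0.0200×10.58 + 0.1400×13.45 + 0.3200×33.31 = 27.5626 per 10,000.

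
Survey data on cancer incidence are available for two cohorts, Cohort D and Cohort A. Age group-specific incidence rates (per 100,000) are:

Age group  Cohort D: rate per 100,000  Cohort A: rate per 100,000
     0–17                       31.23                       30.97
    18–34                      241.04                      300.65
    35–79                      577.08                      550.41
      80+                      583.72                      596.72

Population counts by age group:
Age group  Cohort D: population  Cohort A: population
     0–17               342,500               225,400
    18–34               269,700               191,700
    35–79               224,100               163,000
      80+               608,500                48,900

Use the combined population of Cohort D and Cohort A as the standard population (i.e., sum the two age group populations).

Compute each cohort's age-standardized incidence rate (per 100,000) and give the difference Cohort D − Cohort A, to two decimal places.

Combined standard total = 2,073,800; weights = 0.2738, 0.2225, 0.1867, 0.3170.
Cohort D: 0.2738×31.23 + 0.2225×241.04 + 0.1867×577.08 + 0.3170×583.72 = 354.9410 per 100,000.
Cohort A: 0.2738×30.97 + 0.2225×300.65 + 0.1867×550.41 + 0.3170×596.72 = 367.2752 per 100,000.
Difference = 354.9410 − 367.2752 = -12.3342.

-12.33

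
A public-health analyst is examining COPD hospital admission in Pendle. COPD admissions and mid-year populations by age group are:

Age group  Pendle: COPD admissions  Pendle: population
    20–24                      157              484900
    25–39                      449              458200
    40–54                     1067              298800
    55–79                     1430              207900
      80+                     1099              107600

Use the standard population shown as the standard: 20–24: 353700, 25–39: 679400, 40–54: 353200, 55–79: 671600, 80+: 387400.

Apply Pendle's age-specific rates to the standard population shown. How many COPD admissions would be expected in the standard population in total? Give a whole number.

10618

Age-specific rates per 10000 for Pendle: 3.24, 9.80, 35.71, 68.78, 102.14.
Expected COPD admissions = Σ (standard pop × age-specific rate ÷ 10000)
= 353700×3.24/10000 + 679400×9.80/10000 + 353200×35.71/10000 + 671600×68.78/10000 + 387400×102.14/10000
= 114.52 + 665.76 + 1261.26 + 4619.47 + 3956.81 = 10617.82.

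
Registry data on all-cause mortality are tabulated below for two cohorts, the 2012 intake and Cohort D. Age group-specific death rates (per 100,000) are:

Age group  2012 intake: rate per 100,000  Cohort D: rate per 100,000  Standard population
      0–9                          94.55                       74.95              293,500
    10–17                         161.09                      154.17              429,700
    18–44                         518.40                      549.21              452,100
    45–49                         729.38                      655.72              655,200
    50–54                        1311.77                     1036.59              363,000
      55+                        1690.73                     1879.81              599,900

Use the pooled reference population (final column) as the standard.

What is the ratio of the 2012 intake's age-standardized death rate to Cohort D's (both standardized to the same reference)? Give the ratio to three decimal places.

1.013

Standard total = 2,793,400; weights = 0.1051, 0.1538, 0.1618, 0.2346, 0.1299, 0.2148.
The 2012 intake: 0.1051×94.55 + 0.1538×161.09 + 0.1618×518.40 + 0.2346×729.38 + 0.1299×1311.77 + 0.2148×1690.73 = 823.2515 per 100,000.
Cohort D: 0.1051×74.95 + 0.1538×154.17 + 0.1618×549.21 + 0.2346×655.72 + 0.1299×1036.59 + 0.2148×1879.81 = 812.6836 per 100,000.
Ratio = 823.2515 ÷ 812.6836 = 1.01300.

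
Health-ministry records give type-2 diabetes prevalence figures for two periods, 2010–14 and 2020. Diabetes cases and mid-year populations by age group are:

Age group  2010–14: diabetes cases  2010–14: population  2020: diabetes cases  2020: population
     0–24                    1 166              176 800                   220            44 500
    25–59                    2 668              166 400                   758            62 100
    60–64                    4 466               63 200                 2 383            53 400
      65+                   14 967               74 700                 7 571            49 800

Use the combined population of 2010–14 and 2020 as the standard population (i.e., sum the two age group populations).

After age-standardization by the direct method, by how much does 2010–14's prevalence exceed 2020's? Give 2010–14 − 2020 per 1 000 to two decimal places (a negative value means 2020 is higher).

Age-specific rates per 1 000 for 2010–14: 6.595, 16.034, 70.665, 200.361.
For 2020: 4.944, 12.206, 44.625, 152.028.
Combined standard total = 690 900; weights = 0.3203, 0.3307, 0.1688, 0.1802.
2010–14: 0.3203×6.595 + 0.3307×16.034 + 0.1688×70.665 + 0.1802×200.361 = 55.4460 per 1 000.
2020: 0.3203×4.944 + 0.3307×12.206 + 0.1688×44.625 + 0.1802×152.028 = 40.5471 per 1 000.
Difference = 55.4460 − 40.5471 = 14.8989.

14.90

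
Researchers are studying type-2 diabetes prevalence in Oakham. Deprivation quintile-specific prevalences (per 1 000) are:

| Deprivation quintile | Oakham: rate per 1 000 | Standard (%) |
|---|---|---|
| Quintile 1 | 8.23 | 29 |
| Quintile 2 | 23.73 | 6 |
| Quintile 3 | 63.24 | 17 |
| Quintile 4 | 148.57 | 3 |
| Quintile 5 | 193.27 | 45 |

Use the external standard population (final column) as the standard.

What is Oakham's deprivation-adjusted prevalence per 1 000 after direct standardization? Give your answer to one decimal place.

106.0

Standard weights: 0.29, 0.06, 0.17, 0.03, 0.45.
Standardized rate: 0.2900×8.23 + 0.0600×23.73 + 0.1700×63.24 + 0.0300×148.57 + 0.4500×193.27 = 105.9899 per 1 000.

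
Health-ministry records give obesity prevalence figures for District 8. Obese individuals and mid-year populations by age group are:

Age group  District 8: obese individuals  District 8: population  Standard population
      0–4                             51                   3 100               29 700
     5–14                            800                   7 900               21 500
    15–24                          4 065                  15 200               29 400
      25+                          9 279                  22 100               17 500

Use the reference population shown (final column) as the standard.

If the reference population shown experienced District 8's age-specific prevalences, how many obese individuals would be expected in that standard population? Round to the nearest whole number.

Age-specific rates per 1 000 for District 8: 16.452, 101.266, 267.434, 419.864.
Expected obese individuals = Σ (standard pop × age-specific rate ÷ 1 000)
= 29 700×16.452/1 000 + 21 500×101.266/1 000 + 29 400×267.434/1 000 + 17 500×419.864/1 000
= 488.61 + 2177.22 + 7862.57 + 7347.62 = 17876.02.

17876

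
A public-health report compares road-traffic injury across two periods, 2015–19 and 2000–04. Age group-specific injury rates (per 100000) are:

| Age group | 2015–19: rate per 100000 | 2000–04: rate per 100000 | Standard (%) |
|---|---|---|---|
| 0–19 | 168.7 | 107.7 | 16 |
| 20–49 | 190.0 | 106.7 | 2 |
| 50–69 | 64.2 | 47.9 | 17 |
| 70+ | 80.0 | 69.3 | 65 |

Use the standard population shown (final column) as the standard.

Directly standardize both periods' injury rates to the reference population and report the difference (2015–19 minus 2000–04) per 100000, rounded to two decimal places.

21.15

Standard weights: 0.16, 0.02, 0.17, 0.65.
2015–19: 0.1600×168.7 + 0.0200×190.0 + 0.1700×64.2 + 0.6500×80.0 = 93.7060 per 100000.
2000–04: 0.1600×107.7 + 0.0200×106.7 + 0.1700×47.9 + 0.6500×69.3 = 72.5540 per 100000.
Difference = 93.7060 − 72.5540 = 21.1520.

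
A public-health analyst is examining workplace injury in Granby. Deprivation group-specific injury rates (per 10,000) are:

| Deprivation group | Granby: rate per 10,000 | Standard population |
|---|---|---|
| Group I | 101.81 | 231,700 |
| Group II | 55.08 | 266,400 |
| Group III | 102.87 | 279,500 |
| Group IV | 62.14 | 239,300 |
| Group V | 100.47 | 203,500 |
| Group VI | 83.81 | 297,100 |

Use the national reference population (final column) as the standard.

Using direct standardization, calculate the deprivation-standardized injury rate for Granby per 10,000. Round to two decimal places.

83.84

Standard total = 1,517,500; weights = 0.1527, 0.1756, 0.1842, 0.1577, 0.1341, 0.1958.
Standardized rate: 0.1527×101.81 + 0.1756×55.08 + 0.1842×102.87 + 0.1577×62.14 + 0.1341×100.47 + 0.1958×83.81 = 83.8422 per 10,000.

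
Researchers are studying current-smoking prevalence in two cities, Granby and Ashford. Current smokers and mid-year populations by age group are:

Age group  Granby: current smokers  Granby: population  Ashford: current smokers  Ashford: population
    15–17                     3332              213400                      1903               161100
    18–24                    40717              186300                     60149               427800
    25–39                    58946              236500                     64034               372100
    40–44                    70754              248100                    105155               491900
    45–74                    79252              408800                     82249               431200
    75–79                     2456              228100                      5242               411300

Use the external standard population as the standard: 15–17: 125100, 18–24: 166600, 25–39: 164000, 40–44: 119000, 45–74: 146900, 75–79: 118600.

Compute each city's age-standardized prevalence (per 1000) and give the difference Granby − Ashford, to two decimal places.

41.46

Age-specific rates per 1000 for Granby: 15.614, 218.556, 249.243, 285.183, 193.865, 10.767.
For Ashford: 11.813, 140.601, 172.088, 213.773, 190.744, 12.745.
Standard total = 840200; weights = 0.1489, 0.1983, 0.1952, 0.1416, 0.1748, 0.1412.
Granby: 0.1489×15.614 + 0.1983×218.556 + 0.1952×249.243 + 0.1416×285.183 + 0.1748×193.865 + 0.1412×10.767 = 170.1181 per 1000.
Ashford: 0.1489×11.813 + 0.1983×140.601 + 0.1952×172.088 + 0.1416×213.773 + 0.1748×190.744 + 0.1412×12.745 = 128.6541 per 1000.
Difference = 170.1181 − 128.6541 = 41.4639.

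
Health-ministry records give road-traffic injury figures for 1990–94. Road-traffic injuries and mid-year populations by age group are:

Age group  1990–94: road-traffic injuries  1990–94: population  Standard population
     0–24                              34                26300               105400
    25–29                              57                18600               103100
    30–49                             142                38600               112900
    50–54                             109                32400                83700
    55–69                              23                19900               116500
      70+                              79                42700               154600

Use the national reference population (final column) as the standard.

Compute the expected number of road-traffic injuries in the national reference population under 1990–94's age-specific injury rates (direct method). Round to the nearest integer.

1570

Age-specific rates per 100000 for 1990–94: 129.28, 306.45, 367.88, 336.42, 115.58, 185.01.
Expected road-traffic injuries = Σ (standard pop × age-specific rate ÷ 100000)
= 105400×129.28/100000 + 103100×306.45/100000 + 112900×367.88/100000 + 83700×336.42/100000 + 116500×115.58/100000 + 154600×185.01/100000
= 136.26 + 315.95 + 415.33 + 281.58 + 134.65 + 286.03 = 1569.80.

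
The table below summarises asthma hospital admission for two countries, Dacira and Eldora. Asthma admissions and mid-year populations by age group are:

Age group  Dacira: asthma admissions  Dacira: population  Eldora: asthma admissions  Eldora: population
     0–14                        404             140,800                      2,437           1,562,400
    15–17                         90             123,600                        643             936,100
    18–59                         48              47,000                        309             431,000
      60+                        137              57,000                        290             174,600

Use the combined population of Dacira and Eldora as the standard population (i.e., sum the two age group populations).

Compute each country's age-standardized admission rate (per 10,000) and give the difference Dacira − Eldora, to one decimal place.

Age-specific rates per 10,000 for Dacira: 28.69, 7.28, 10.21, 24.04.
For Eldora: 15.60, 6.87, 7.17, 16.61.
Combined standard total = 3,472,500; weights = 0.4905, 0.3052, 0.1377, 0.0667.
Dacira: 0.4905×28.69 + 0.3052×7.28 + 0.1377×10.21 + 0.0667×24.04 = 19.3045 per 10,000.
Eldora: 0.4905×15.60 + 0.3052×6.87 + 0.1377×7.17 + 0.0667×16.61 = 11.8413 per 10,000.
Difference = 19.3045 − 11.8413 = 7.4632.

7.5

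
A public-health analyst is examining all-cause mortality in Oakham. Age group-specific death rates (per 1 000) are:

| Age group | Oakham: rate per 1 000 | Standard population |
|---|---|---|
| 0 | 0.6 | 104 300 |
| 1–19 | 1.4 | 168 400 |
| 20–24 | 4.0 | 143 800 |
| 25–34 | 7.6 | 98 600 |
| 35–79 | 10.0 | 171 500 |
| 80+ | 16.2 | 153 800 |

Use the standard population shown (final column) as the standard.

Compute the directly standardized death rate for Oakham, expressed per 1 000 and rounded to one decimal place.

6.9

Standard total = 840 400; weights = 0.1241, 0.2004, 0.1711, 0.1173, 0.2041, 0.1830.
Standardized rate: 0.1241×0.6 + 0.2004×1.4 + 0.1711×4.0 + 0.1173×7.6 + 0.2041×10.0 + 0.1830×16.2 = 6.9365 per 1 000.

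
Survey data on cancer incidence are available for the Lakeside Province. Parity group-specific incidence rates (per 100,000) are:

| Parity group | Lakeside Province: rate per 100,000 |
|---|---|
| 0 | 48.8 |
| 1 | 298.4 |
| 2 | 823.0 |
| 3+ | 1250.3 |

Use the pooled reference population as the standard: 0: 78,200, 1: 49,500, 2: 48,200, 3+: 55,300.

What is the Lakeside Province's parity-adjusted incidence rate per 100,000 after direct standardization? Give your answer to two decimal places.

Standard total = 231,200; weights = 0.3382, 0.2141, 0.2085, 0.2392.
Standardized rate: 0.3382×48.8 + 0.2141×298.4 + 0.2085×823.0 + 0.2392×1250.3 = 551.0257 per 100,000.

551.03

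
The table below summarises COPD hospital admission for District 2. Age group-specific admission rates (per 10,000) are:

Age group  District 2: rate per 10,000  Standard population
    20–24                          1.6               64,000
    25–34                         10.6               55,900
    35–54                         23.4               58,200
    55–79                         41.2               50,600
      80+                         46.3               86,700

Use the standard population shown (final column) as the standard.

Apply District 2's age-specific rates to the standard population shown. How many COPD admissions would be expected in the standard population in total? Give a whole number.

816

Expected COPD admissions = Σ (standard pop × age-specific rate ÷ 10,000)
= 64,000×1.6/10,000 + 55,900×10.6/10,000 + 58,200×23.4/10,000 + 50,600×41.2/10,000 + 86,700×46.3/10,000
= 10.24 + 59.25 + 136.19 + 208.47 + 401.42 = 815.57.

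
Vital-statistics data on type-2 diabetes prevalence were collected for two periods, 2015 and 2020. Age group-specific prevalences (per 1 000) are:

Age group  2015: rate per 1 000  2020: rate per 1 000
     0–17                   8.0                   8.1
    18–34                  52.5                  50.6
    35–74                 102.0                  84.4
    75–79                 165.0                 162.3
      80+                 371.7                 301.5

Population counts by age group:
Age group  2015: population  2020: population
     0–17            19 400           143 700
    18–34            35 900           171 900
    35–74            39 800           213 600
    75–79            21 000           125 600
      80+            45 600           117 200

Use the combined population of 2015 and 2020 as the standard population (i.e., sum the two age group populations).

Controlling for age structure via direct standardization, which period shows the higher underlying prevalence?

2015

Combined standard total = 933 700; weights = 0.1747, 0.2226, 0.2714, 0.1570, 0.1744.
2015: 0.1747×8.0 + 0.2226×52.5 + 0.2714×102.0 + 0.1570×165.0 + 0.1744×371.7 = 131.4800 per 1 000.
2020: 0.1747×8.1 + 0.2226×50.6 + 0.2714×84.4 + 0.1570×162.3 + 0.1744×301.5 = 113.6341 per 1 000.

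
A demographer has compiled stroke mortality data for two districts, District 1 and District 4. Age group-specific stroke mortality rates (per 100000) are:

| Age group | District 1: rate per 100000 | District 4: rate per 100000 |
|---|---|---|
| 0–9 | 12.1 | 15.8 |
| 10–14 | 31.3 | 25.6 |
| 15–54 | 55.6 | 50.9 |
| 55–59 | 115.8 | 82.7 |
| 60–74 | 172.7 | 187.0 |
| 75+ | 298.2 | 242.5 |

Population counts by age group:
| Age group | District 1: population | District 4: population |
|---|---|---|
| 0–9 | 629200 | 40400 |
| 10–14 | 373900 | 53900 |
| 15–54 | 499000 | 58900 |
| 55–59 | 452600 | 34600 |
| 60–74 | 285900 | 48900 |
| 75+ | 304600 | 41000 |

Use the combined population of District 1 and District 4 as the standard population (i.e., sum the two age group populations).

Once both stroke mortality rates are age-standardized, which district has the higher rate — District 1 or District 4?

Combined standard total = 2822900; weights = 0.2372, 0.1515, 0.1976, 0.1726, 0.1186, 0.1224.
District 1: 0.2372×12.1 + 0.1515×31.3 + 0.1976×55.6 + 0.1726×115.8 + 0.1186×172.7 + 0.1224×298.2 = 95.5780 per 100000.
District 4: 0.2372×15.8 + 0.1515×25.6 + 0.1976×50.9 + 0.1726×82.7 + 0.1186×187.0 + 0.1224×242.5 = 83.8271 per 100000.
The crude rates (94.17 vs 97.10) would put District 4 higher, but that reflects its age composition; once standardized to a common age structure, District 1 has the higher underlying rate.

District 1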